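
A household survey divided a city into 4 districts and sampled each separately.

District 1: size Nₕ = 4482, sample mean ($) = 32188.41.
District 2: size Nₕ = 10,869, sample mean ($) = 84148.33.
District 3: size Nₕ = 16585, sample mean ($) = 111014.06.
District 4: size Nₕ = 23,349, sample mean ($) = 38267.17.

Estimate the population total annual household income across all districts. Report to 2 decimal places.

1: 4482·32188.41 = 144268453.62
2: 10869·84148.33 = 914608198.77
3: 16585·111014.06 = 1841168185.1
4: 23349·38267.17 = 893500152.33
τ̂ = Σ Nₕx̄ₕ = 3793544989.82.

3793544989.82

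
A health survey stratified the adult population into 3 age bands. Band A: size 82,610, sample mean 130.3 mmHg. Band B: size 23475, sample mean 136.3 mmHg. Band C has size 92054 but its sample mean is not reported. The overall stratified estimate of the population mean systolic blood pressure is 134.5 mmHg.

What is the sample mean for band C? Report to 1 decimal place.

N = 82610 + 23475 + 92054 = 198139.
Overall total = μ·N = 134.5·198139 = 26649695.5.
Subtract the known strata: 82610·130.3 + 23475·136.3 = 13963725.5.
Remaining total for band C: 26649695.5 − 13963725.5 = 12685970.
Divide by its size: 12685970 / 92054 = 137.810... → 137.8.

137.8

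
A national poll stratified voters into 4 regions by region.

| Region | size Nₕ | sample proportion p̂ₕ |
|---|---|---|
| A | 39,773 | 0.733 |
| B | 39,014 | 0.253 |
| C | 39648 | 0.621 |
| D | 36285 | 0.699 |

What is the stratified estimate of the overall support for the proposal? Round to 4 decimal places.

Wₕ = Nₕ/N with N = 154720: 0.2571, 0.2522, 0.2563, 0.2345.
p̂_st = 0.2571·0.733 + 0.2522·0.253 + 0.2563·0.621 + 0.2345·0.699 ≈ 0.575289... → 0.5753.

0.5753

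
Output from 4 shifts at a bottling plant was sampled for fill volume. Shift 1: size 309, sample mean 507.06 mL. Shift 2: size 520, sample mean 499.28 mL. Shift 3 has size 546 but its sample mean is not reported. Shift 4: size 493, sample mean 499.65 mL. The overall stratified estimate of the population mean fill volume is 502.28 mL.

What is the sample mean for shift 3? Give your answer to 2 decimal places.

Σ Nₕx̄ₕ = N·μ, so 546·x̄_3 = 1868·502.28 − (309·507.06 + 520·499.28 + 493·499.65).
= 938259.04 − 662634.59 = 275624.45.
x̄_3 = 275624.45 / 546 = 504.8067... → 504.81.

504.81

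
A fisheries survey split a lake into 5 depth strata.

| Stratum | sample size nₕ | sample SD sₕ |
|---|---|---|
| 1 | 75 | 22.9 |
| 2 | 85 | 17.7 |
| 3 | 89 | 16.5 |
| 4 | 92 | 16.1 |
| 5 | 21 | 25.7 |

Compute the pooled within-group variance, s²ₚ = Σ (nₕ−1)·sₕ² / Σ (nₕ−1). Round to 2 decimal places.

352.60

Degrees of freedom: 74 + 84 + 88 + 91 + 20 = 357.
Σ(nₕ−1)sₕ² = 74·524.41 + 84·313.29 + 88·272.25 + 91·259.21 + 20·660.49 = 125878.61.
s²ₚ = 125878.61 / 357 = 352.6011... → 352.60.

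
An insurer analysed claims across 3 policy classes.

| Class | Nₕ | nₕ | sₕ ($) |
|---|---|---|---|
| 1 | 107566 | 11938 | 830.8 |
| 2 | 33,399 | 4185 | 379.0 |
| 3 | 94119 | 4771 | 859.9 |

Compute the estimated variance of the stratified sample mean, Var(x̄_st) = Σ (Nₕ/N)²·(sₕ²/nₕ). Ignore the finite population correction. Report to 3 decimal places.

37.640

N = 235084; Wₕ = Nₕ/N.
class 1: (107566/235084)²·830.8²/11938 = 12.105014
class 2: (33399/235084)²·379.0²/4185 = 0.692793
class 3: (94119/235084)²·859.9²/4771 = 24.842480
Sum = 37.640287 → 37.640.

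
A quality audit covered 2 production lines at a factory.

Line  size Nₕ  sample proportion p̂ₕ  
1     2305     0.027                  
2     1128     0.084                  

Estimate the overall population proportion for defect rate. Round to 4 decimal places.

N = 2305 + 1128 = 3433.
Overall proportion = Σ (Nₕ/N)·p̂ₕ.
Σ Nₕp̂ₕ = 62.235 + 94.752 = 156.987.
156.987 / 3433 = 0.045729... → 0.0457.

0.0457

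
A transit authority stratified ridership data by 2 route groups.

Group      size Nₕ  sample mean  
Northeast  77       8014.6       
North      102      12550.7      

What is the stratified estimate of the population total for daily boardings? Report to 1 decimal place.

Estimate total by summing Nₕ·x̄ₕ over strata.
77·8014.6 + 102·12550.7 = 617124.2 + 1280171.4 = 1897295.6.

1897295.6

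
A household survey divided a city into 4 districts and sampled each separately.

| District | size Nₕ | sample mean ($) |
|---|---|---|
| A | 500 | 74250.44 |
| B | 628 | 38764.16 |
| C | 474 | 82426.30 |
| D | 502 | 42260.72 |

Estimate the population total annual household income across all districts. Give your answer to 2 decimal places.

A: 500·74250.44 = 37125220
B: 628·38764.16 = 24343892.48
C: 474·82426.30 = 39070066.2
D: 502·42260.72 = 21214881.44
τ̂ = Σ Nₕx̄ₕ = 121754060.12.

121754060.12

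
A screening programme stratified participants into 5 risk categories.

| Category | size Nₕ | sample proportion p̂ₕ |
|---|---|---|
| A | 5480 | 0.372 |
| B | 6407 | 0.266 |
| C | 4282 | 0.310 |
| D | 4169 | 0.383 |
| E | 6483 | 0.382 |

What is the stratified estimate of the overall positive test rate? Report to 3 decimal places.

N = 5480 + 6407 + 4282 + 4169 + 6483 = 26821.
Overall proportion = Σ (Nₕ/N)·p̂ₕ.
Σ Nₕp̂ₕ = 2038.56 + 1704.262 + 1327.42 + 1596.727 + 2476.506 = 9143.475.
9143.475 / 26821 = 0.34091... → 0.341.

0.341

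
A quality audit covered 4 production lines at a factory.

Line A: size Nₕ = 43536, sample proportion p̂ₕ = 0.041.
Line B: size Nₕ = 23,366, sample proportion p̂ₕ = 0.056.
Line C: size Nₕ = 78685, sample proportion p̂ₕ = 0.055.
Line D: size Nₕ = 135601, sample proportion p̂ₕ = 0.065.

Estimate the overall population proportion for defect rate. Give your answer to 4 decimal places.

0.0577

Wₕ = Nₕ/N with N = 281188: 0.1548, 0.0831, 0.2798, 0.4822.
p̂_st = 0.1548·0.041 + 0.0831·0.056 + 0.2798·0.055 + 0.4822·0.065 ≈ 0.057738... → 0.0577.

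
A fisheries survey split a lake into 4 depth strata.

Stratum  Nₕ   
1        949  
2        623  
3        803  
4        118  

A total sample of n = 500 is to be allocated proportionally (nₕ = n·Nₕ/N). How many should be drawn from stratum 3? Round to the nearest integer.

N = 949 + 623 + 803 + 118 = 2493.
n_3 = 500·803/2493 = 161.051... → 161.

161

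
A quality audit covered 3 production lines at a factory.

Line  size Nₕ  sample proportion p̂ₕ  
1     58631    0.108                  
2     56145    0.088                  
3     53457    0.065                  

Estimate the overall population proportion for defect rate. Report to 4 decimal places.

Wₕ = Nₕ/N with N = 168233: 0.3485, 0.3337, 0.3178.
p̂_st = 0.3485·0.108 + 0.3337·0.088 + 0.3178·0.065 ≈ 0.087662... → 0.0877.

0.0877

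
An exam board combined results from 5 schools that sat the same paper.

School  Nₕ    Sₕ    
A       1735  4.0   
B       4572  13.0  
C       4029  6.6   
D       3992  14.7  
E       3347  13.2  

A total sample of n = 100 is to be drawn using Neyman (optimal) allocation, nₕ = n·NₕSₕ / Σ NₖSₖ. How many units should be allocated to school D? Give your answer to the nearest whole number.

Σ NₕSₕ = 1735·4.0 + 4572·13.0 + 4029·6.6 + 3992·14.7 + 3347·13.2 = 195830.2.
Share for D: 58682.4/195830.2 = 0.29966.
n_D = 100 × 0.29966 = 29.966... → 30.

30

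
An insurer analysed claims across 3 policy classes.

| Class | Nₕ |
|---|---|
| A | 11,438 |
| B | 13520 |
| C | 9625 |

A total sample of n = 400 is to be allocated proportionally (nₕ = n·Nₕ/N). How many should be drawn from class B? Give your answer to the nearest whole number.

156

Share of class B = 13520/34583 = 0.39094.
Allocate 400 × 0.39094 = 156.377... → 156.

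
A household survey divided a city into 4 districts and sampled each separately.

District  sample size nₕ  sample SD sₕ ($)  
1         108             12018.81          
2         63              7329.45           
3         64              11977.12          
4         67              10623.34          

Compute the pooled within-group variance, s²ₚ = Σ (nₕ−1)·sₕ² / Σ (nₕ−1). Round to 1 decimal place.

118365522.0

Degrees of freedom: 107 + 62 + 63 + 66 = 298.
Σ(nₕ−1)sₕ² = 107·144451793.8161 + 62·53720837.3025 + 63·143451403.4944 + 66·112855352.7556 = 35272925553.0945.
s²ₚ = 35272925553.0945 / 298 = 118365521.990... → 118365522.0.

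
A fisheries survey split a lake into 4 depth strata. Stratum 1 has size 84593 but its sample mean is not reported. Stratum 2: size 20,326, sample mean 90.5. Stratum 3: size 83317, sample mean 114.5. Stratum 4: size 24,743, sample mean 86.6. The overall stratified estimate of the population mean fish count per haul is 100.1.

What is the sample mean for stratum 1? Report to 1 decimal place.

N = 84593 + 20326 + 83317 + 24743 = 212979.
Overall total = μ·N = 100.1·212979 = 21319197.9.
Subtract the known strata: 20326·90.5 + 83317·114.5 + 24743·86.6 = 13522043.3.
Remaining total for stratum 1: 21319197.9 − 13522043.3 = 7797154.6.
Divide by its size: 7797154.6 / 84593 = 92.173... → 92.2.

92.2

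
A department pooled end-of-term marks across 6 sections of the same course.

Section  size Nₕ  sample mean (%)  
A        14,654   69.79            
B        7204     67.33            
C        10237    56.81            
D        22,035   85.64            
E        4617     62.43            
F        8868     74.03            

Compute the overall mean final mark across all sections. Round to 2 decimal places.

x̄_st = (Σ Nₕx̄ₕ) / (Σ Nₕ) = (14654·69.79 + 7204·67.33 + 10237·56.81 + 22035·85.64 + 4617·62.43 + 8868·74.03) / 67615
= 4921126.7 / 67615 = 72.7816... → 72.78.

72.78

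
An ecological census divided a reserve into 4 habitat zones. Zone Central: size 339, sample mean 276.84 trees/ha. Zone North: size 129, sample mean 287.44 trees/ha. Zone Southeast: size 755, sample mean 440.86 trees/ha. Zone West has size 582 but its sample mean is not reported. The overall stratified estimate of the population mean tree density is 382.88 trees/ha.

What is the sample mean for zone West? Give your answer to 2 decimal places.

N = 339 + 129 + 755 + 582 = 1805.
Overall total = μ·N = 382.88·1805 = 691098.4.
Subtract the known strata: 339·276.84 + 129·287.44 + 755·440.86 = 463777.82.
Remaining total for zone West: 691098.4 − 463777.82 = 227320.58.
Divide by its size: 227320.58 / 582 = 390.5852... → 390.59.

390.59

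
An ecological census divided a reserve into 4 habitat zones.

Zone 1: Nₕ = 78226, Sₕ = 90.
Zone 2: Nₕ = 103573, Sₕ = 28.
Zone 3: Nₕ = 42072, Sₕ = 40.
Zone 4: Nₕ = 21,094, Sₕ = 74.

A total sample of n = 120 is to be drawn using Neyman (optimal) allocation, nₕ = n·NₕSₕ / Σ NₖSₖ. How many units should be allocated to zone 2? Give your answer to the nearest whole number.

1: NₕSₕ = 78226·90 = 7040340
2: NₕSₕ = 103573·28 = 2900044
3: NₕSₕ = 42072·40 = 1682880
4: NₕSₕ = 21094·74 = 1560956
Σ NₕSₕ = 13184220.
n_2 = 120·2900044/13184220 = 26.396... → 26.

26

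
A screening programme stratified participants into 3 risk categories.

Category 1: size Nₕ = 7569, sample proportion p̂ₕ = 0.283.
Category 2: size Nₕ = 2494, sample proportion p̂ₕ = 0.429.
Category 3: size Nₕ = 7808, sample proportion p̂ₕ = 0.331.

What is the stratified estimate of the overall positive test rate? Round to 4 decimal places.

0.3243

Wₕ = Nₕ/N with N = 17871: 0.4235, 0.1396, 0.4369.
p̂_st = 0.4235·0.283 + 0.1396·0.429 + 0.4369·0.331 ≈ 0.324347... → 0.3243.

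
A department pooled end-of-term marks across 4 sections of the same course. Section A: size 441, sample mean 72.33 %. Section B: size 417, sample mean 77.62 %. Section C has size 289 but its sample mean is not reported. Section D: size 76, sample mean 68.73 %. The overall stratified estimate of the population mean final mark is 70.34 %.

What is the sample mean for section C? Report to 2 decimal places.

57.22

N = 441 + 417 + 289 + 76 = 1223.
Overall total = μ·N = 70.34·1223 = 86025.82.
Subtract the known strata: 441·72.33 + 417·77.62 + 76·68.73 = 69488.55.
Remaining total for section C: 86025.82 − 69488.55 = 16537.27.
Divide by its size: 16537.27 / 289 = 57.2224... → 57.22.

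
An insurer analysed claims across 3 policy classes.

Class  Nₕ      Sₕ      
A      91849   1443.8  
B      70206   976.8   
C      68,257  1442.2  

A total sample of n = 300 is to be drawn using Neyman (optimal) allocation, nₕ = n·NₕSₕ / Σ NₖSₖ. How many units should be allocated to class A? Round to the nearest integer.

A: NₕSₕ = 91849·1443.8 = 132611586.2
B: NₕSₕ = 70206·976.8 = 68577220.8
C: NₕSₕ = 68257·1442.2 = 98440245.4
Σ NₕSₕ = 299629052.4.
n_A = 300·132611586.2/299629052.4 = 132.776... → 133.

133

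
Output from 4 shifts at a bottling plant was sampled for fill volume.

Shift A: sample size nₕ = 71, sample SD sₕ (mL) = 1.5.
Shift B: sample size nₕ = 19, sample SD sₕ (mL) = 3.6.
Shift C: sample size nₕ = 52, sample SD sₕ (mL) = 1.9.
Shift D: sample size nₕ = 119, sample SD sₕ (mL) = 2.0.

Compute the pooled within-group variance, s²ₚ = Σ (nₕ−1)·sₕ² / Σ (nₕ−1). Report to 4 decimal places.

A: (71−1)·1.5² = 70·2.25 = 157.5
B: (19−1)·3.6² = 18·12.96 = 233.28
C: (52−1)·1.9² = 51·3.61 = 184.11
D: (119−1)·2.0² = 118·4 = 472
Numerator = 1046.89; denominator = Σ(nₕ−1) = 257.
s²ₚ = 1046.89/257 = 4.073502... → 4.0735.

4.0735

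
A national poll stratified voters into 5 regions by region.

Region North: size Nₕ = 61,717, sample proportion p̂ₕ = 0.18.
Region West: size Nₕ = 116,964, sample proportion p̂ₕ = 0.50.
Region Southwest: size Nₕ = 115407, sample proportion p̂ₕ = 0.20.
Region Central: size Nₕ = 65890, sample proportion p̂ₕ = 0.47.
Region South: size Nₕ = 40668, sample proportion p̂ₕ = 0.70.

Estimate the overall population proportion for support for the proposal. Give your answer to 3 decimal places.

N = 61717 + 116964 + 115407 + 65890 + 40668 = 400646.
Overall proportion = Σ (Nₕ/N)·p̂ₕ.
Σ Nₕp̂ₕ = 11109.06 + 58482 + 23081.4 + 30968.3 + 28467.6 = 152108.36.
152108.36 / 400646 = 0.37966... → 0.380.

0.380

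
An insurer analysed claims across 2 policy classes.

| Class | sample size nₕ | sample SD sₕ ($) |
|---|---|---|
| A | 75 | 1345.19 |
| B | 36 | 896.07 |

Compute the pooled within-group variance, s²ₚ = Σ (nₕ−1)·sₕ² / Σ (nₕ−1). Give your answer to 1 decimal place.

Degrees of freedom: 74 + 35 = 109.
Σ(nₕ−1)sₕ² = 74·1809536.1361 + 35·802941.4449 = 162008624.6429.
s²ₚ = 162008624.6429 / 109 = 1486317.657... → 1486317.7.

1486317.7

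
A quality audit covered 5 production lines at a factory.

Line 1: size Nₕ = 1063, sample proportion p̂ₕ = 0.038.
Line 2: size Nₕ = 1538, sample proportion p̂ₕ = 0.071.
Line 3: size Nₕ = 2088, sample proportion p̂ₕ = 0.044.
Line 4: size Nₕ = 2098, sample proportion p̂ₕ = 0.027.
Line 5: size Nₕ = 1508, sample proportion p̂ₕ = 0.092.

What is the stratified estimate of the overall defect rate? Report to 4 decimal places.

0.0527

Wₕ = Nₕ/N with N = 8295: 0.1281, 0.1854, 0.2517, 0.2529, 0.1818.
p̂_st = 0.1281·0.038 + 0.1854·0.071 + 0.2517·0.044 + 0.2529·0.027 + 0.1818·0.092 ≈ 0.052664... → 0.0527.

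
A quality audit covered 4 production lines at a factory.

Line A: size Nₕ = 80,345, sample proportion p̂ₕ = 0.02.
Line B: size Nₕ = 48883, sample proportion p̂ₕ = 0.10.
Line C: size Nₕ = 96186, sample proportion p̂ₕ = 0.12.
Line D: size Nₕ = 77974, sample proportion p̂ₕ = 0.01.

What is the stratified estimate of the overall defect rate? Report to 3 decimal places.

0.062

Wₕ = Nₕ/N with N = 303388: 0.2648, 0.1611, 0.3170, 0.2570.
p̂_st = 0.2648·0.02 + 0.1611·0.10 + 0.3170·0.12 + 0.2570·0.01 ≈ 0.06202... → 0.062.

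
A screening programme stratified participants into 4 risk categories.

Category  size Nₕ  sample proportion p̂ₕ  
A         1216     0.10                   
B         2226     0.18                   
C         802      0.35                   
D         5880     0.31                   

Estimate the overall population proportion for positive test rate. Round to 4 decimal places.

Wₕ = Nₕ/N with N = 10124: 0.1201, 0.2199, 0.0792, 0.5808.
p̂_st = 0.1201·0.10 + 0.2199·0.18 + 0.0792·0.35 + 0.5808·0.31 ≈ 0.259362... → 0.2594.

0.2594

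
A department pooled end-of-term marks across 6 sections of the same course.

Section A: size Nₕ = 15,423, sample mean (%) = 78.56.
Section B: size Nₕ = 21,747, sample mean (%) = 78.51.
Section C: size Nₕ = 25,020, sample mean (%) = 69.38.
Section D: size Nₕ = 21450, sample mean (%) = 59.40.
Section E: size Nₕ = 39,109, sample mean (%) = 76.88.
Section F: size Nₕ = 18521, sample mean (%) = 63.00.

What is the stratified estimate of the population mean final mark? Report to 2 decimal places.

71.51

x̄_st = (Σ Nₕx̄ₕ) / (Σ Nₕ) = (15423·78.56 + 21747·78.51 + 25020·69.38 + 21450·59.40 + 39109·76.88 + 18521·63.00) / 141270
= 10102528.37 / 141270 = 71.5122... → 71.51.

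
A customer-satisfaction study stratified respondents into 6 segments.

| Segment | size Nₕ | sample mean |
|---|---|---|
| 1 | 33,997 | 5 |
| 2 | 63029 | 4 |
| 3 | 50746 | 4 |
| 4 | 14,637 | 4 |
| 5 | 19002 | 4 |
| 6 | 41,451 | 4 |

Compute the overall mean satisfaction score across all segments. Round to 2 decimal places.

x̄_st = (Σ Nₕx̄ₕ) / (Σ Nₕ) = (33997·5 + 63029·4 + 50746·4 + 14637·4 + 19002·4 + 41451·4) / 222862
= 925445 / 222862 = 4.1525... → 4.15.

4.15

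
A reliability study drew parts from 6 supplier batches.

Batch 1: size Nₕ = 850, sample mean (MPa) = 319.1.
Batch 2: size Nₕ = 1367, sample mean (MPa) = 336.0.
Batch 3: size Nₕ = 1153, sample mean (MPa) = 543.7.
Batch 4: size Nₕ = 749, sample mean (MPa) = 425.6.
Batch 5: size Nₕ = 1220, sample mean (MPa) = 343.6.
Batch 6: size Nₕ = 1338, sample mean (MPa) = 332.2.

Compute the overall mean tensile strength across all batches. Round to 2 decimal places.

380.39

N = 6677; weights Wₕ = Nₕ/N = (0.1273, 0.2047, 0.1727, 0.1122, 0.1827, 0.2004).
x̄_st = Σ Wₕ·x̄ₕ = 0.1273·319.1 + 0.2047·336.0 + 0.1727·543.7 + 0.1122·425.6 + 0.1827·343.6 + 0.2004·332.2 ≈ 380.3929...
→ 380.39.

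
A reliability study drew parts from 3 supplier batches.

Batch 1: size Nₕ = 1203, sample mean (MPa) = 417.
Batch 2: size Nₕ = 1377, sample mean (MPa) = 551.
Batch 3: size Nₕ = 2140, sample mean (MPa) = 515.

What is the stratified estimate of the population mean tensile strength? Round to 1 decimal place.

x̄_st = (Σ Nₕx̄ₕ) / (Σ Nₕ) = (1203·417 + 1377·551 + 2140·515) / 4720
= 2362478 / 4720 = 500.525 → 500.5.

500.5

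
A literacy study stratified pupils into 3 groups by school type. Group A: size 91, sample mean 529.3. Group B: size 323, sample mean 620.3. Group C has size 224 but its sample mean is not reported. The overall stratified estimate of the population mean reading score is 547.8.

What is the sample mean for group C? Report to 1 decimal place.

N = 91 + 323 + 224 = 638.
Overall total = μ·N = 547.8·638 = 349496.4.
Subtract the known strata: 91·529.3 + 323·620.3 = 248523.2.
Remaining total for group C: 349496.4 − 248523.2 = 100973.2.
Divide by its size: 100973.2 / 224 = 450.773... → 450.8.

450.8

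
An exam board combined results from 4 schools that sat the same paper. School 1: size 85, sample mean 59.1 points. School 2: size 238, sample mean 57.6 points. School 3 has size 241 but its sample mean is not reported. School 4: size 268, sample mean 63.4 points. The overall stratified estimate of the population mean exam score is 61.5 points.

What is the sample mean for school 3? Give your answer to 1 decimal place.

Σ Nₕx̄ₕ = N·μ, so 241·x̄_3 = 832·61.5 − (85·59.1 + 238·57.6 + 268·63.4).
= 51168 − 35723.5 = 15444.5.
x̄_3 = 15444.5 / 241 = 64.085... → 64.1.

64.1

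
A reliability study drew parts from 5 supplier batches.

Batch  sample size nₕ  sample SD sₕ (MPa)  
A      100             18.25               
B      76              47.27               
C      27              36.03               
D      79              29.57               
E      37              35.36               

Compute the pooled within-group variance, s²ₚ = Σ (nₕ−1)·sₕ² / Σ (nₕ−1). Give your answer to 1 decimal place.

A: (100−1)·18.25² = 99·333.0625 = 32973.1875
B: (76−1)·47.27² = 75·2234.4529 = 167583.9675
C: (27−1)·36.03² = 26·1298.1609 = 33752.1834
D: (79−1)·29.57² = 78·874.3849 = 68202.0222
E: (37−1)·35.36² = 36·1250.3296 = 45011.8656
Numerator = 347523.2262; denominator = Σ(nₕ−1) = 314.
s²ₚ = 347523.2262/314 = 1106.762... → 1106.8.

1106.8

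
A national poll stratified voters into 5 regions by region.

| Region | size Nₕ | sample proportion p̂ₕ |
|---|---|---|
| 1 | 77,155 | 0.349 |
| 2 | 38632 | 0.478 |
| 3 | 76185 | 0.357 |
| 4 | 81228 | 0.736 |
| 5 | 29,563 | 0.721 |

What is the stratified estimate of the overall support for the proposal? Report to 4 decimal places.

N = 77155 + 38632 + 76185 + 81228 + 29563 = 302763.
Overall proportion = Σ (Nₕ/N)·p̂ₕ.
Σ Nₕp̂ₕ = 26927.095 + 18466.096 + 27198.045 + 59783.808 + 21314.923 = 153689.967.
153689.967 / 302763 = 0.507625... → 0.5076.

0.5076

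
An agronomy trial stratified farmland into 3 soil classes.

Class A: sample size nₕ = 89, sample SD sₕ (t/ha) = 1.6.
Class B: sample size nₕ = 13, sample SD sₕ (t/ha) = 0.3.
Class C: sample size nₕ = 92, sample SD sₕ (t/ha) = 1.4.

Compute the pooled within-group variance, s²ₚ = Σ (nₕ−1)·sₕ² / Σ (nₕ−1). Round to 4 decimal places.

2.1190

A: (89−1)·1.6² = 88·2.56 = 225.28
B: (13−1)·0.3² = 12·0.09 = 1.08
C: (92−1)·1.4² = 91·1.96 = 178.36
Numerator = 404.72; denominator = Σ(nₕ−1) = 191.
s²ₚ = 404.72/191 = 2.118953... → 2.1190.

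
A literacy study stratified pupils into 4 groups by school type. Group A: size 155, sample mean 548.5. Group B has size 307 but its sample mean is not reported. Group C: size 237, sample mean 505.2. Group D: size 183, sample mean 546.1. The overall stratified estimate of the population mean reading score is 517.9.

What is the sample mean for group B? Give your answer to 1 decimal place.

495.4

N = 155 + 307 + 237 + 183 = 882.
Overall total = μ·N = 517.9·882 = 456787.8.
Subtract the known strata: 155·548.5 + 237·505.2 + 183·546.1 = 304686.2.
Remaining total for group B: 456787.8 − 304686.2 = 152101.6.
Divide by its size: 152101.6 / 307 = 495.445... → 495.4.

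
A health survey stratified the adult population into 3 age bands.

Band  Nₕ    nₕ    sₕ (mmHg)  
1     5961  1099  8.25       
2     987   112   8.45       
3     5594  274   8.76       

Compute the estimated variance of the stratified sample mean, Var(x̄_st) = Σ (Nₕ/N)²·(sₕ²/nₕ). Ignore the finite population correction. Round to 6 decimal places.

N = 12542; Wₕ = Nₕ/N.
band 1: (5961/12542)²·8.25²/1099 = 0.013989908
band 2: (987/12542)²·8.45²/112 = 0.003948172
band 3: (5594/12542)²·8.76²/274 = 0.055714595
Sum = 0.073652676 → 0.073653.

0.073653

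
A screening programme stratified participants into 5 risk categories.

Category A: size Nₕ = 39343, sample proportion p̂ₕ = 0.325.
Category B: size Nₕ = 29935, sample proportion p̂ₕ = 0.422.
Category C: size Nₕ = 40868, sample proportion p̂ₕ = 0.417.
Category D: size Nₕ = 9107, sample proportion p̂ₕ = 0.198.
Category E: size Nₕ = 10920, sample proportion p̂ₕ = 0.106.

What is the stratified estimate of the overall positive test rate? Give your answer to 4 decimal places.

N = 39343 + 29935 + 40868 + 9107 + 10920 = 130173.
Overall proportion = Σ (Nₕ/N)·p̂ₕ.
Σ Nₕp̂ₕ = 12786.475 + 12632.57 + 17041.956 + 1803.186 + 1157.52 = 45421.707.
45421.707 / 130173 = 0.348933... → 0.3489.

0.3489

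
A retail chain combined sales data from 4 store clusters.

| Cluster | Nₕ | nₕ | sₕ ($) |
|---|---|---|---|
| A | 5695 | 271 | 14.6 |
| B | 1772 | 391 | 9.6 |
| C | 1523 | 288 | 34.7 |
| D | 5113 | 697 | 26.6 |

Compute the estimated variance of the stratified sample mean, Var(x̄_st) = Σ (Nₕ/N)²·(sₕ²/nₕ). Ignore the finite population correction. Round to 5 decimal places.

0.31417

N = 14103; Wₕ = Nₕ/N.
cluster A: (5695/14103)²·14.6²/271 = 0.12826284
cluster B: (1772/14103)²·9.6²/391 = 0.00372109
cluster C: (1523/14103)²·34.7²/288 = 0.04875771
cluster D: (5113/14103)²·26.6²/697 = 0.13343172
Sum = 0.31417335 → 0.31417.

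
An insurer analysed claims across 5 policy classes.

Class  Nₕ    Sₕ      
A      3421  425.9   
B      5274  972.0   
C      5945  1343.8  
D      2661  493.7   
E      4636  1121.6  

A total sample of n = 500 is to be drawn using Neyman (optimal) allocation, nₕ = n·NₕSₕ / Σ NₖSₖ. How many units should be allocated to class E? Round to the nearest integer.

123

Σ NₕSₕ = 3421·425.9 + 5274·972.0 + 5945·1343.8 + 2661·493.7 + 4636·1121.6 = 21085696.2.
Share for E: 5199737.6/21085696.2 = 0.24660.
n_E = 500 × 0.24660 = 123.300... → 123.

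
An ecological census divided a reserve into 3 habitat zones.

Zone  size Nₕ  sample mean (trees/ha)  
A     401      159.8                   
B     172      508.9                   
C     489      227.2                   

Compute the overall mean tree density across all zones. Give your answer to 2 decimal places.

N = 1062; weights Wₕ = Nₕ/N = (0.3776, 0.1620, 0.4605).
x̄_st = Σ Wₕ·x̄ₕ = 0.3776·159.8 + 0.1620·508.9 + 0.4605·227.2 ≈ 247.3742...
→ 247.37.

247.37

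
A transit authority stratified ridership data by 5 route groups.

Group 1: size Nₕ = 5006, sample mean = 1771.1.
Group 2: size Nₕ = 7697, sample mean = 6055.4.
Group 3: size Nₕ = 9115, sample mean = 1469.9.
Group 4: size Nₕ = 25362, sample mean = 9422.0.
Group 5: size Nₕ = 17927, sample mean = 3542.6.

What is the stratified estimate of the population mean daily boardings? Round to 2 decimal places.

x̄_st = (Σ Nₕx̄ₕ) / (Σ Nₕ) = (5006·1771.1 + 7697·6055.4 + 9115·1469.9 + 25362·9422.0 + 17927·3542.6) / 65107
= 371341633.1 / 65107 = 5703.5593... → 5703.56.

5703.56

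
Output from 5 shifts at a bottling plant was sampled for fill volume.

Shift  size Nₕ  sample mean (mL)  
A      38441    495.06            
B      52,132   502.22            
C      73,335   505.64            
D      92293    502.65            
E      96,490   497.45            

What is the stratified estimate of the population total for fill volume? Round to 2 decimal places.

176683470.85

Estimate total by summing Nₕ·x̄ₕ over strata.
38441·495.06 + 52132·502.22 + 73335·505.64 + 92293·502.65 + 96490·497.45 = 19030601.46 + 26181733.04 + 37081109.4 + 46391076.45 + 47998950.5 = 176683470.85.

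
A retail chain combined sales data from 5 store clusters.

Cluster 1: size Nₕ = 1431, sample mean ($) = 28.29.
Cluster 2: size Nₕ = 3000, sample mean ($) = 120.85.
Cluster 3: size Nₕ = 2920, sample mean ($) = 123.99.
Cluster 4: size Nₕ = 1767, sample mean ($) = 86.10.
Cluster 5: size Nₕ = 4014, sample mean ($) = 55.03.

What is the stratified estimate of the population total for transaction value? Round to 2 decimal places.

1: 1431·28.29 = 40482.99
2: 3000·120.85 = 362550
3: 2920·123.99 = 362050.8
4: 1767·86.10 = 152138.7
5: 4014·55.03 = 220890.42
τ̂ = Σ Nₕx̄ₕ = 1138112.91.

1138112.91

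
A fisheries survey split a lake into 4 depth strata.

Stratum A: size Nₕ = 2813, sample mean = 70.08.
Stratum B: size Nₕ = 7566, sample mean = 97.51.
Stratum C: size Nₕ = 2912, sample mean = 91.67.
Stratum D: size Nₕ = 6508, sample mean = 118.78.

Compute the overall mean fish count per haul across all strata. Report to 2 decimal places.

N = 2813 + 7566 + 2912 + 6508 = 19799.
Weight each subgroup mean by Nₕ/N and sum.
Σ Nₕx̄ₕ = 2813·70.08 + 7566·97.51 + 2912·91.67 + 6508·118.78 = 197135.04 + 737760.66 + 266943.04 + 773020.24 = 1974858.98.
Divide by N: 1974858.98 / 19799 = 99.7454... → 99.75.

99.75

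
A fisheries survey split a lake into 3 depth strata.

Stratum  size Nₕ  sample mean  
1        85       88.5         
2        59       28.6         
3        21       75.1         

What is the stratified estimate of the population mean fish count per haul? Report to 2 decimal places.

65.38

x̄_st = (Σ Nₕx̄ₕ) / (Σ Nₕ) = (85·88.5 + 59·28.6 + 21·75.1) / 165
= 10787 / 165 = 65.3758... → 65.38.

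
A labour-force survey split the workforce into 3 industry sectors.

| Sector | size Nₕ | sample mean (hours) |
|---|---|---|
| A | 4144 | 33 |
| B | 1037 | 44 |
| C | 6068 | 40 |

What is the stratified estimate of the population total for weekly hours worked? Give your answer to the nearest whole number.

425100

A: 4144·33 = 136752
B: 1037·44 = 45628
C: 6068·40 = 242720
τ̂ = Σ Nₕx̄ₕ = 425100.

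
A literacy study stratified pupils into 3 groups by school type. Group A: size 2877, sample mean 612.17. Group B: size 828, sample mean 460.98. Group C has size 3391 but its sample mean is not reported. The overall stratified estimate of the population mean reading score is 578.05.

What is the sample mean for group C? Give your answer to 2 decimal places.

577.69

N = 2877 + 828 + 3391 = 7096.
Overall total = μ·N = 578.05·7096 = 4101842.8.
Subtract the known strata: 2877·612.17 + 828·460.98 = 2142904.53.
Remaining total for group C: 4101842.8 − 2142904.53 = 1958938.27.
Divide by its size: 1958938.27 / 3391 = 577.6875... → 577.69.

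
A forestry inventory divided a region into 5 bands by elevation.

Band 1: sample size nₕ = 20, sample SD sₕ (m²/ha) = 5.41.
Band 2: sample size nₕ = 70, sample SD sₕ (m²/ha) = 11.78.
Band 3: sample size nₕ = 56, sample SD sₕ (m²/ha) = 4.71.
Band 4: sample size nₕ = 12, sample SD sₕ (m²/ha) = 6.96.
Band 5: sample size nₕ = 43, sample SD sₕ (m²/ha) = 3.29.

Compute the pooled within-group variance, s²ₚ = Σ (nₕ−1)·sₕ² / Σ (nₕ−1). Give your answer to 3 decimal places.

62.953

Degrees of freedom: 19 + 69 + 55 + 11 + 42 = 196.
Σ(nₕ−1)sₕ² = 19·29.2681 + 69·138.7684 + 55·22.1841 + 11·48.4416 + 42·10.8241 = 12338.7088.
s²ₚ = 12338.7088 / 196 = 62.95260... → 62.953.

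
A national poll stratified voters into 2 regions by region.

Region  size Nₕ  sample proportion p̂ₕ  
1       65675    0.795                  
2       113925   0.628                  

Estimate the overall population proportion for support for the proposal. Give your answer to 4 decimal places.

0.6891

Wₕ = Nₕ/N with N = 179600: 0.3657, 0.6343.
p̂_st = 0.3657·0.795 + 0.6343·0.628 ≈ 0.689068... → 0.6891.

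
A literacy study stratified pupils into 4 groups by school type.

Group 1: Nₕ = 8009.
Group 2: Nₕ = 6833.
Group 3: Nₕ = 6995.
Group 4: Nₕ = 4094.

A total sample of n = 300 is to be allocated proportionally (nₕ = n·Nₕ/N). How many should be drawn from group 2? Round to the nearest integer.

79

N = 8009 + 6833 + 6995 + 4094 = 25931.
n_2 = 300·6833/25931 = 79.052... → 79.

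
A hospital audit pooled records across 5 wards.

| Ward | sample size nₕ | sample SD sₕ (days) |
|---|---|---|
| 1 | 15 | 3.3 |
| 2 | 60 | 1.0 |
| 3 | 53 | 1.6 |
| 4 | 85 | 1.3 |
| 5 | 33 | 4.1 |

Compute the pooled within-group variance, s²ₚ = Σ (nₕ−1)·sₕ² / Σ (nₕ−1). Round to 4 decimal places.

4.2509

1: (15−1)·3.3² = 14·10.89 = 152.46
2: (60−1)·1.0² = 59·1 = 59
3: (53−1)·1.6² = 52·2.56 = 133.12
4: (85−1)·1.3² = 84·1.69 = 141.96
5: (33−1)·4.1² = 32·16.81 = 537.92
Numerator = 1024.46; denominator = Σ(nₕ−1) = 241.
s²ₚ = 1024.46/241 = 4.250871... → 4.2509.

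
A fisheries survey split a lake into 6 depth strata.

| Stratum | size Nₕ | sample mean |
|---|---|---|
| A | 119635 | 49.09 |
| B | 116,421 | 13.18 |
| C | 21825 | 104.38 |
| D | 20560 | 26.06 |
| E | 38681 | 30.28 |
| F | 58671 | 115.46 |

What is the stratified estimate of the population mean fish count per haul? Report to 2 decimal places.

48.34

N = 119635 + 116421 + 21825 + 20560 + 38681 + 58671 = 375793.
Overall mean = Σ (Nₕ/N)·x̄ₕ — weight by population share, not a simple average.
Σ Nₕx̄ₕ = 119635·49.09 + 116421·13.18 + 21825·104.38 + 20560·26.06 + 38681·30.28 + 58671·115.46 = 5872882.15 + 1534428.78 + 2278093.5 + 535793.6 + 1171260.68 + 6774153.66 = 18166612.37.
Divide by N: 18166612.37 / 375793 = 48.3421... → 48.34.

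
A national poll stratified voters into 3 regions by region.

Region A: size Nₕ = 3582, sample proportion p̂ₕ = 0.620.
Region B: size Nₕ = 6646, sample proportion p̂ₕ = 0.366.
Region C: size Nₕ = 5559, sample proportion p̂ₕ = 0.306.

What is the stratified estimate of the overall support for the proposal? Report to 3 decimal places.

N = 3582 + 6646 + 5559 = 15787.
Overall proportion = Σ (Nₕ/N)·p̂ₕ.
Σ Nₕp̂ₕ = 2220.84 + 2432.436 + 1701.054 = 6354.33.
6354.33 / 15787 = 0.40250... → 0.403.

0.403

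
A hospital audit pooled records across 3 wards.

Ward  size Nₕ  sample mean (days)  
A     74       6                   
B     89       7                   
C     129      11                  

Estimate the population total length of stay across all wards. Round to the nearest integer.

Population total = Σ Nₕ·x̄ₕ (each stratum's size times its mean).
74·6 + 89·7 + 129·11 = 444 + 623 + 1419 = 2486.

2486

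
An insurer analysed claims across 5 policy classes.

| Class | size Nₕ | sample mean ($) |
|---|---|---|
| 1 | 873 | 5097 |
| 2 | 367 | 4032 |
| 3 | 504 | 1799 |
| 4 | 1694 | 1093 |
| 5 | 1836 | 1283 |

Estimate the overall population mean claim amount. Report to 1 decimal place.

2093.9

N = 5274; weights Wₕ = Nₕ/N = (0.1655, 0.0696, 0.0956, 0.3212, 0.3481).
x̄_st = Σ Wₕ·x̄ₕ = 0.1655·5097 + 0.0696·4032 + 0.0956·1799 + 0.3212·1093 + 0.3481·1283 ≈ 2093.904...
→ 2093.9.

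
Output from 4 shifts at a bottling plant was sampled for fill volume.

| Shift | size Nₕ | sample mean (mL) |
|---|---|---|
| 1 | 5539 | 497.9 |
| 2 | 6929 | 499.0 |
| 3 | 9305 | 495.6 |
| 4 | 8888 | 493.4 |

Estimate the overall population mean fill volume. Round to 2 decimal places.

496.15

N = 5539 + 6929 + 9305 + 8888 = 30661.
Overall mean = Σ (Nₕ/N)·x̄ₕ — weight by population share, not a simple average.
Σ Nₕx̄ₕ = 5539·497.9 + 6929·499.0 + 9305·495.6 + 8888·493.4 = 2757868.1 + 3457571 + 4611558 + 4385339.2 = 15212336.3.
Divide by N: 15212336.3 / 30661 = 496.1461... → 496.15.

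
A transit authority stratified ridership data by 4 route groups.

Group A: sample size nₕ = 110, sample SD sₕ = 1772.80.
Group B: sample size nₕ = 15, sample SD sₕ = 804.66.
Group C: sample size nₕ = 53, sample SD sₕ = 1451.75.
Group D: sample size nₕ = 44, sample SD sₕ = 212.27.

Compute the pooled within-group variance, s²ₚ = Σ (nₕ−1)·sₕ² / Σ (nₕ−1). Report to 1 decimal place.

Degrees of freedom: 109 + 14 + 52 + 43 = 218.
Σ(nₕ−1)sₕ² = 109·3142819.84 + 14·647477.7156 + 52·2107578.0625 + 43·45058.5529 = 463163627.6031.
s²ₚ = 463163627.6031 / 218 = 2124603.796... → 2124603.8.

2124603.8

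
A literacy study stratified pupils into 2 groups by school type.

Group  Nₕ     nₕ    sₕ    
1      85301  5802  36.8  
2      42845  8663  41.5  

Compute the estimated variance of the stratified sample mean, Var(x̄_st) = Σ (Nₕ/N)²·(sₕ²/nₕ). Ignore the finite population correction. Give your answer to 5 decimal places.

N = 128146. Term for each stratum: Wₕ²sₕ²/nₕ.
Var(x̄_st) = 0.10342274 + 0.02222379 = 0.12564653 → 0.12565.

0.12565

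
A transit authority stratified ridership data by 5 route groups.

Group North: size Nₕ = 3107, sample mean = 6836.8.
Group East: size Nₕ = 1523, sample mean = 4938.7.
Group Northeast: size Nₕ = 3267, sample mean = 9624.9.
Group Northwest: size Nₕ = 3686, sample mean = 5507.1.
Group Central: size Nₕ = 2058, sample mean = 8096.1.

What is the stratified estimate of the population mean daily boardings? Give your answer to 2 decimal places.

7123.31

x̄_st = (Σ Nₕx̄ₕ) / (Σ Nₕ) = (3107·6836.8 + 1523·4938.7 + 3267·9624.9 + 3686·5507.1 + 2058·8096.1) / 13641
= 97169070.4 / 13641 = 7123.3099... → 7123.31.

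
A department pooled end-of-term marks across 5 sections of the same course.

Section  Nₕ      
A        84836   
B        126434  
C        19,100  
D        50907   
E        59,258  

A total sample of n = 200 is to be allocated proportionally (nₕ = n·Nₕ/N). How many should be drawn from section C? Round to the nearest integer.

11

Share of section C = 19100/340535 = 0.05609.
Allocate 200 × 0.05609 = 11.218... → 11.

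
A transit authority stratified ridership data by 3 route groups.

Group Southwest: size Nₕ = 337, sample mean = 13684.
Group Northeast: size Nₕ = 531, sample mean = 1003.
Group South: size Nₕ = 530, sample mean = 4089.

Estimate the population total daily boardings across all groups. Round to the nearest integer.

7311271

Population total = Σ Nₕ·x̄ₕ (each stratum's size times its mean).
337·13684 + 531·1003 + 530·4089 = 4611508 + 532593 + 2167170 = 7311271.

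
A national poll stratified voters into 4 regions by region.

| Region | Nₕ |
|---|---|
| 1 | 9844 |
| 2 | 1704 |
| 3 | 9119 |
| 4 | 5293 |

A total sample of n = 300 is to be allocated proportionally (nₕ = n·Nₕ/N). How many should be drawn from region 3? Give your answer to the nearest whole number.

105

N = 9844 + 1704 + 9119 + 5293 = 25960.
n_3 = 300·9119/25960 = 105.381... → 105.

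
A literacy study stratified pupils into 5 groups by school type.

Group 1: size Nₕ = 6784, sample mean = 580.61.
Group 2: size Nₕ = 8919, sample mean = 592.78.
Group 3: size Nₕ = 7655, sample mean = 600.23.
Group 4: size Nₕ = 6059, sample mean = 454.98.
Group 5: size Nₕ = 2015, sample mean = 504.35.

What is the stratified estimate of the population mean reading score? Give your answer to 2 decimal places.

559.74

x̄_st = (Σ Nₕx̄ₕ) / (Σ Nₕ) = (6784·580.61 + 8919·592.78 + 7655·600.23 + 6059·454.98 + 2015·504.35) / 31432
= 17593612.78 / 31432 = 559.7357... → 559.74.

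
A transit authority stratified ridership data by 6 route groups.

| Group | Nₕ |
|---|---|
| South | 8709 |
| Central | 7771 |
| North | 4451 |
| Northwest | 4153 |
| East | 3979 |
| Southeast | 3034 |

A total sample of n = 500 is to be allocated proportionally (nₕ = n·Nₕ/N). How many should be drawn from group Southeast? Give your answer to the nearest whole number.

Share of group Southeast = 3034/32097 = 0.09453.
Allocate 500 × 0.09453 = 47.263... → 47.

47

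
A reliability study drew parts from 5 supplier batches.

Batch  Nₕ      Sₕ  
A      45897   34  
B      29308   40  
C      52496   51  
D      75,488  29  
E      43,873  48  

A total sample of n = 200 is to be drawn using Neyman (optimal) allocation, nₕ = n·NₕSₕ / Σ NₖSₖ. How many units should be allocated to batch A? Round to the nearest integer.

32

A: NₕSₕ = 45897·34 = 1560498
B: NₕSₕ = 29308·40 = 1172320
C: NₕSₕ = 52496·51 = 2677296
D: NₕSₕ = 75488·29 = 2189152
E: NₕSₕ = 43873·48 = 2105904
Σ NₕSₕ = 9705170.
n_A = 200·1560498/9705170 = 32.158... → 32.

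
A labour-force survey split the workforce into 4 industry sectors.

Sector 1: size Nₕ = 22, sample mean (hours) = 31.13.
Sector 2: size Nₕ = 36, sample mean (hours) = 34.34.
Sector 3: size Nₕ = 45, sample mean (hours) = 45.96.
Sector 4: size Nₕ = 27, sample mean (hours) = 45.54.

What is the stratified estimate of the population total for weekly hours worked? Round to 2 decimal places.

5218.88

1: 22·31.13 = 684.86
2: 36·34.34 = 1236.24
3: 45·45.96 = 2068.2
4: 27·45.54 = 1229.58
τ̂ = Σ Nₕx̄ₕ = 5218.88.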